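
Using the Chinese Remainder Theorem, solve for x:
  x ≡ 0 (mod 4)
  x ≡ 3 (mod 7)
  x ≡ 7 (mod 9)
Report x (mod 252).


Moduli 4, 7, 9 are pairwise coprime; by CRT there is a unique solution modulo M = 4 · 7 · 9 = 252.
Solve pairwise, accumulating the modulus:
  Start with x ≡ 0 (mod 4).
  Combine with x ≡ 3 (mod 7): since gcd(4, 7) = 1, we get a unique residue mod 28.
    Write x = 0 + 4·t and substitute into x ≡ 3 (mod 7): 4·t ≡ 3 − 0 = 3 (mod 7).
    The inverse of 4 mod 7 is 2 (since 4·2 = 8 = 1·7 + 1), so t ≡ 2·3 = 6 ≡ 6 (mod 7).
    Then x = 0 + 4·6 = 24, valid modulo lcm(4, 7) = 28: x ≡ 24 (mod 28).
  Combine with x ≡ 7 (mod 9): since gcd(28, 9) = 1, we get a unique residue mod 252.
    Write x = 24 + 28·t and substitute into x ≡ 7 (mod 9): 28·t ≡ 7 − 24 = -17 (mod 9).
    Reduce coefficients mod 9: 1·t ≡ 1 (mod 9).
    So t ≡ 1 (mod 9).
    Then x = 24 + 28·1 = 52, valid modulo lcm(28, 9) = 252: x ≡ 52 (mod 252).
Verify: 52 mod 4 = 0 ✓, 52 mod 7 = 3 ✓, 52 mod 9 = 7 ✓.

x ≡ 52 (mod 252).


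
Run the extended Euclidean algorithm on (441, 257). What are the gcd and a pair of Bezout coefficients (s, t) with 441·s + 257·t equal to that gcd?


Euclidean algorithm on (441, 257) — divide until remainder is 0:
  441 = 1 · 257 + 184
  257 = 1 · 184 + 73
  184 = 2 · 73 + 38
  73 = 1 · 38 + 35
  38 = 1 · 35 + 3
  35 = 11 · 3 + 2
  3 = 1 · 2 + 1
  2 = 2 · 1 + 0
gcd(441, 257) = 1.
Track Bezout coefficients alongside the remainders: start with r₀ = 441 = a·1 + b·0 (s = 1, t = 0) and r₁ = 257 = a·0 + b·1 (s = 0, t = 1); each new remainder r_{k+1} = r_{k-1} − q_k·r_k inherits s_{k+1} = s_{k-1} − q_k·s_k, t_{k+1} = t_{k-1} − q_k·t_k, so r_k = a·s_k + b·t_k at every step:
  q = 1: r = 184, s = 1 − 1·0 = 1, t = 0 − 1·1 = -1  (check: 441·1 + 257·(-1) = 184)
  q = 1: r = 73, s = 0 − 1·1 = -1, t = 1 − 1·(-1) = 2  (check: 441·(-1) + 257·2 = 73)
  q = 2: r = 38, s = 1 − 2·(-1) = 3, t = -1 − 2·2 = -5  (check: 441·3 + 257·(-5) = 38)
  q = 1: r = 35, s = -1 − 1·3 = -4, t = 2 − 1·(-5) = 7  (check: 441·(-4) + 257·7 = 35)
  q = 1: r = 3, s = 3 − 1·(-4) = 7, t = -5 − 1·7 = -12  (check: 441·7 + 257·(-12) = 3)
  q = 11: r = 2, s = -4 − 11·7 = -81, t = 7 − 11·(-12) = 139  (check: 441·(-81) + 257·139 = 2)
  q = 1: r = 1, s = 7 − 1·(-81) = 88, t = -12 − 1·139 = -151  (check: 441·88 + 257·(-151) = 1)
The row with r = 1 (the gcd) gives the Bezout coefficients s = 88, t = -151.
Result: 441 · (88) + 257 · (-151) = 1.

gcd(441, 257) = 1; s = 88, t = -151 (check: 441·88 + 257·(-151) = 1).


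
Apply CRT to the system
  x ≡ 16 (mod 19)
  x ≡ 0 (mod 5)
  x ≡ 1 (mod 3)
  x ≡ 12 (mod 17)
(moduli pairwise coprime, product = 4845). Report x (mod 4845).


Product of moduli M = 19 · 5 · 3 · 17 = 4845.
Merge one congruence at a time:
  Start: x ≡ 16 (mod 19).
  Combine with x ≡ 0 (mod 5); new modulus lcm = 95.
    Write x = 16 + 19·t and substitute into x ≡ 0 (mod 5): 19·t ≡ 0 − 16 = -16 (mod 5).
    Reduce coefficients mod 5: 4·t ≡ 4 (mod 5).
    The inverse of 4 mod 5 is 4 (since 4·4 = 16 = 3·5 + 1), so t ≡ 4·4 = 16 ≡ 1 (mod 5).
    Then x = 16 + 19·1 = 35, valid modulo lcm(19, 5) = 95: x ≡ 35 (mod 95).
  Combine with x ≡ 1 (mod 3); new modulus lcm = 285.
    Write x = 35 + 95·t and substitute into x ≡ 1 (mod 3): 95·t ≡ 1 − 35 = -34 (mod 3).
    Reduce coefficients mod 3: 2·t ≡ 2 (mod 3).
    The inverse of 2 mod 3 is 2 (since 2·2 = 4 = 1·3 + 1), so t ≡ 2·2 = 4 ≡ 1 (mod 3).
    Then x = 35 + 95·1 = 130, valid modulo lcm(95, 3) = 285: x ≡ 130 (mod 285).
  Combine with x ≡ 12 (mod 17); new modulus lcm = 4845.
    Write x = 130 + 285·t and substitute into x ≡ 12 (mod 17): 285·t ≡ 12 − 130 = -118 (mod 17).
    Reduce coefficients mod 17: 13·t ≡ 1 (mod 17).
    The inverse of 13 mod 17 is 4 (since 13·4 = 52 = 3·17 + 1), so t ≡ 4·1 = 4 ≡ 4 (mod 17).
    Then x = 130 + 285·4 = 1270, valid modulo lcm(285, 17) = 4845: x ≡ 1270 (mod 4845).
Verify against each original: 1270 mod 19 = 16, 1270 mod 5 = 0, 1270 mod 3 = 1, 1270 mod 17 = 12.

x ≡ 1270 (mod 4845).


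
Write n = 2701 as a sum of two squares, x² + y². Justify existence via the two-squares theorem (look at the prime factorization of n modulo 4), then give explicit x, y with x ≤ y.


Step 1: Factor n = 2701 = 37 · 73.
Step 2: Check the mod-4 condition on each prime factor: 37 ≡ 1 (mod 4), exponent 1; 73 ≡ 1 (mod 4), exponent 1.
All primes ≡ 3 (mod 4) appear to even exponent (or don't appear), so by the two-squares theorem n IS expressible as a sum of two squares.
Step 3: Build a representation. Here n = 37 · 73 is a product of primes ≡ 1 (mod 4). Each prime p ≡ 1 (mod 4) is itself a sum of two squares; find a² by testing p − a² for a perfect square:
  37: 37 − 1² = 36 = 6² ⇒ 37 = 1² + 6².
  73: 73 − 1² = 72, 73 − 2² = 69, 73 − 3² = 64 = 8² ⇒ 73 = 3² + 8².
  Combine using the Brahmagupta–Fibonacci identity (a² + b²)(c² + d²) = (ac − bd)² + (ad + bc)² = (ac + bd)² + (ad − bc)²:
  37 · 73 = 2701: from (1² + 6²)(3² + 8²), take (1·3 − 6·8, 1·8 + 6·3) = (3 − 48, 8 + 18) = (-45, 26); dropping signs (only squares matter) gives (45, 26); check 45² + 26² = 2025 + 676 = 2701 ✓.
Step 4: Order so x ≤ y and verify: 26² + 45² = 676 + 2025 = 2701 = n. ✓

n = 2701 = 26² + 45² (one valid representation with x ≤ y).


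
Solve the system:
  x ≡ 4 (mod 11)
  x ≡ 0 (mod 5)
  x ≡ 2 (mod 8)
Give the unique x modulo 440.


Moduli 11, 5, 8 are pairwise coprime; by CRT there is a unique solution modulo M = 11 · 5 · 8 = 440.
Solve pairwise, accumulating the modulus:
  Start with x ≡ 4 (mod 11).
  Combine with x ≡ 0 (mod 5): since gcd(11, 5) = 1, we get a unique residue mod 55.
    Write x = 4 + 11·t and substitute into x ≡ 0 (mod 5): 11·t ≡ 0 − 4 = -4 (mod 5).
    Reduce coefficients mod 5: 1·t ≡ 1 (mod 5).
    So t ≡ 1 (mod 5).
    Then x = 4 + 11·1 = 15, valid modulo lcm(11, 5) = 55: x ≡ 15 (mod 55).
  Combine with x ≡ 2 (mod 8): since gcd(55, 8) = 1, we get a unique residue mod 440.
    Write x = 15 + 55·t and substitute into x ≡ 2 (mod 8): 55·t ≡ 2 − 15 = -13 (mod 8).
    Reduce coefficients mod 8: 7·t ≡ 3 (mod 8).
    The inverse of 7 mod 8 is 7 (since 7·7 = 49 = 6·8 + 1), so t ≡ 7·3 = 21 ≡ 5 (mod 8).
    Then x = 15 + 55·5 = 290, valid modulo lcm(55, 8) = 440: x ≡ 290 (mod 440).
Verify: 290 mod 11 = 4 ✓, 290 mod 5 = 0 ✓, 290 mod 8 = 2 ✓.

x ≡ 290 (mod 440).


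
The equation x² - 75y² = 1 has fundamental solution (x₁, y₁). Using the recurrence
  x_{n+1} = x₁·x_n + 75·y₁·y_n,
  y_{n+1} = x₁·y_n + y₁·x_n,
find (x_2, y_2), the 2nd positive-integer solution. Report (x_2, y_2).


Step 1: Find the fundamental solution (x₁, y₁) of x² - 75y² = 1.
  Expand √75 as a continued fraction. a₀ = ⌊√75⌋ = 8; iterate m_{k+1} = d_k·a_k − m_k, d_{k+1} = (75 − m_{k+1}²)/d_k, a_{k+1} = ⌊(a₀ + m_{k+1})/d_{k+1}⌋ (starting m₀ = 0, d₀ = 1), with convergents p_k = a_k·p_{k-1} + p_{k-2}, q_k = a_k·q_{k-1} + q_{k-2} (p₋₁ = 1, q₋₁ = 0):
  k = 0: a₀ = 8; p₀/q₀ = 8/1; p₀² − 75·q₀² = 64 − 75 = -11.
  k = 1: m = 8, d = 11, a = ⌊(8 + 8)/11⌋ = 1; p/q = (1·8 + 1)/(1·1 + 0) = 9/1; p² − 75·q² = 81 − 75 = 6.
  k = 2: m = 3, d = 6, a = ⌊(8 + 3)/6⌋ = 1; p/q = (1·9 + 8)/(1·1 + 1) = 17/2; p² − 75·q² = 289 − 300 = -11.
  k = 3: m = 3, d = 11, a = ⌊(8 + 3)/11⌋ = 1; p/q = (1·17 + 9)/(1·2 + 1) = 26/3; p² − 75·q² = 676 − 675 = 1.
  The first convergent with p² − 75·q² = 1 gives the fundamental solution (x₁, y₁) = (26, 3).
Step 2: Apply the recurrence (x_{n+1}, y_{n+1}) = (x₁x_n + 75y₁y_n, x₁y_n + y₁x_n) repeatedly.
  From (x_1, y_1) = (26, 3): x_2 = 26·26 + 75·3·3 = 1351; y_2 = 26·3 + 3·26 = 156.
Step 3: Verify x_2² - 75·y_2² = 1825201 - 1825200 = 1 (should be 1). ✓

(x_1, y_1) = (26, 3); (x_2, y_2) = (1351, 156).


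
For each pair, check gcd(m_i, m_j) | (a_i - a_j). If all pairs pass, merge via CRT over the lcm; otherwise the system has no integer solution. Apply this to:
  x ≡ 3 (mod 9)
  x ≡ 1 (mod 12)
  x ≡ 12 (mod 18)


Moduli 9, 12, 18 are not pairwise coprime, so CRT works modulo lcm(m_i) when all pairwise compatibility conditions hold.
Pairwise compatibility: gcd(m_i, m_j) must divide a_i - a_j for every pair.
Merge one congruence at a time:
  Start: x ≡ 3 (mod 9).
  Combine with x ≡ 1 (mod 12): gcd(9, 12) = 3, and 1 - 3 = -2 is NOT divisible by 3.
    ⇒ system is inconsistent (no integer solution).

No solution (the system is inconsistent).


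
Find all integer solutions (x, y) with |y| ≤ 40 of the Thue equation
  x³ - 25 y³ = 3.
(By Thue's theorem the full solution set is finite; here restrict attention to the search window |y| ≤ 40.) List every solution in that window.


The equation is x³ - 25y³ = 3. For fixed y, x³ = 25·y³ + 3, so a solution requires the RHS to be a perfect cube.
Strategy: iterate y from -40 to 40, compute RHS = 25·y³ + 3, and check whether it is a (positive or negative) perfect cube.
Check small values of y:
  y = 0: RHS = 3 is not a perfect cube.
  y = 1: RHS = 28 is not a perfect cube.
  y = -1: RHS = -22 is not a perfect cube.
  y = 2: RHS = 203 is not a perfect cube.
  y = -2: RHS = -197 is not a perfect cube.
  y = 3: RHS = 678 is not a perfect cube.
  y = -3: RHS = -672 is not a perfect cube.
Continuing the search up to |y| = 40 finds no solutions either.
No (x, y) in the scanned range satisfies the equation.

No integer solutions with |y| ≤ 40.


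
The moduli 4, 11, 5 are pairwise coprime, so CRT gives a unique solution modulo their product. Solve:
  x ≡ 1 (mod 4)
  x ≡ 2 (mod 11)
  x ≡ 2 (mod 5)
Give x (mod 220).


Moduli 4, 11, 5 are pairwise coprime; by CRT there is a unique solution modulo M = 4 · 11 · 5 = 220.
Solve pairwise, accumulating the modulus:
  Start with x ≡ 1 (mod 4).
  Combine with x ≡ 2 (mod 11): since gcd(4, 11) = 1, we get a unique residue mod 44.
    Write x = 1 + 4·t and substitute into x ≡ 2 (mod 11): 4·t ≡ 2 − 1 = 1 (mod 11).
    The inverse of 4 mod 11 is 3 (since 4·3 = 12 = 1·11 + 1), so t ≡ 3·1 = 3 ≡ 3 (mod 11).
    Then x = 1 + 4·3 = 13, valid modulo lcm(4, 11) = 44: x ≡ 13 (mod 44).
  Combine with x ≡ 2 (mod 5): since gcd(44, 5) = 1, we get a unique residue mod 220.
    Write x = 13 + 44·t and substitute into x ≡ 2 (mod 5): 44·t ≡ 2 − 13 = -11 (mod 5).
    Reduce coefficients mod 5: 4·t ≡ 4 (mod 5).
    The inverse of 4 mod 5 is 4 (since 4·4 = 16 = 3·5 + 1), so t ≡ 4·4 = 16 ≡ 1 (mod 5).
    Then x = 13 + 44·1 = 57, valid modulo lcm(44, 5) = 220: x ≡ 57 (mod 220).
Verify: 57 mod 4 = 1 ✓, 57 mod 11 = 2 ✓, 57 mod 5 = 2 ✓.

x ≡ 57 (mod 220).


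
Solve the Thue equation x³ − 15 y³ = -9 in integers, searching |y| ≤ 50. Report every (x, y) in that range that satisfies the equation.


The equation is x³ - 15y³ = -9. For fixed y, x³ = 15·y³ − 9, so a solution requires the RHS to be a perfect cube.
Strategy: iterate y from -50 to 50, compute RHS = 15·y³ − 9, and check whether it is a (positive or negative) perfect cube.
Check small values of y:
  y = 0: RHS = -9 is not a perfect cube.
  y = 1: RHS = 6 is not a perfect cube.
  y = -1: RHS = -24 is not a perfect cube.
  y = 2: RHS = 111 is not a perfect cube.
  y = -2: RHS = -129 is not a perfect cube.
  y = 3: RHS = 396 is not a perfect cube.
  y = -3: RHS = -414 is not a perfect cube.
Continuing the search up to |y| = 50 finds no solutions either.
No (x, y) in the scanned range satisfies the equation.

No integer solutions with |y| ≤ 50.


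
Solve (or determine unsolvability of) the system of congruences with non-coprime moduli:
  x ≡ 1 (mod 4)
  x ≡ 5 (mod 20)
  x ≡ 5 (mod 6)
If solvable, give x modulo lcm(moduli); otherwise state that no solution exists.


Moduli 4, 20, 6 are not pairwise coprime, so CRT works modulo lcm(m_i) when all pairwise compatibility conditions hold.
Pairwise compatibility: gcd(m_i, m_j) must divide a_i - a_j for every pair.
Merge one congruence at a time:
  Start: x ≡ 1 (mod 4).
  Combine with x ≡ 5 (mod 20): gcd(4, 20) = 4; 5 - 1 = 4, which IS divisible by 4, so compatible.
    Write x = 1 + 4·t and substitute into x ≡ 5 (mod 20): 4·t ≡ 5 − 1 = 4 (mod 20).
    Divide the congruence (and modulus) by g = 4: 1·t ≡ 1 (mod 5).
    So t ≡ 1 (mod 5).
    Then x = 1 + 4·1 = 5, valid modulo lcm(4, 20) = 20: x ≡ 5 (mod 20).
  Combine with x ≡ 5 (mod 6): gcd(20, 6) = 2; 5 - 5 = 0, which IS divisible by 2, so compatible.
    Write x = 5 + 20·t and substitute into x ≡ 5 (mod 6): 20·t ≡ 5 − 5 = 0 (mod 6).
    Divide the congruence (and modulus) by g = 2: 10·t ≡ 0 (mod 3).
    Reduce coefficients mod 3: 1·t ≡ 0 (mod 3).
    So t ≡ 0 (mod 3).
    Then x = 5 + 20·0 = 5, valid modulo lcm(20, 6) = 60: x ≡ 5 (mod 60).
Verify: 5 mod 4 = 1, 5 mod 20 = 5, 5 mod 6 = 5.

x ≡ 5 (mod 60).


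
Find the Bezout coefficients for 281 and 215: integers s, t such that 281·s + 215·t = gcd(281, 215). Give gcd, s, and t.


Euclidean algorithm on (281, 215) — divide until remainder is 0:
  281 = 1 · 215 + 66
  215 = 3 · 66 + 17
  66 = 3 · 17 + 15
  17 = 1 · 15 + 2
  15 = 7 · 2 + 1
  2 = 2 · 1 + 0
gcd(281, 215) = 1.
Track Bezout coefficients alongside the remainders: start with r₀ = 281 = a·1 + b·0 (s = 1, t = 0) and r₁ = 215 = a·0 + b·1 (s = 0, t = 1); each new remainder r_{k+1} = r_{k-1} − q_k·r_k inherits s_{k+1} = s_{k-1} − q_k·s_k, t_{k+1} = t_{k-1} − q_k·t_k, so r_k = a·s_k + b·t_k at every step:
  q = 1: r = 66, s = 1 − 1·0 = 1, t = 0 − 1·1 = -1  (check: 281·1 + 215·(-1) = 66)
  q = 3: r = 17, s = 0 − 3·1 = -3, t = 1 − 3·(-1) = 4  (check: 281·(-3) + 215·4 = 17)
  q = 3: r = 15, s = 1 − 3·(-3) = 10, t = -1 − 3·4 = -13  (check: 281·10 + 215·(-13) = 15)
  q = 1: r = 2, s = -3 − 1·10 = -13, t = 4 − 1·(-13) = 17  (check: 281·(-13) + 215·17 = 2)
  q = 7: r = 1, s = 10 − 7·(-13) = 101, t = -13 − 7·17 = -132  (check: 281·101 + 215·(-132) = 1)
The row with r = 1 (the gcd) gives the Bezout coefficients s = 101, t = -132.
Result: 281 · (101) + 215 · (-132) = 1.

gcd(281, 215) = 1; s = 101, t = -132 (check: 281·101 + 215·(-132) = 1).


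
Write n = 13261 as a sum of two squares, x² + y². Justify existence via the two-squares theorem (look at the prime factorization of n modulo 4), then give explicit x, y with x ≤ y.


Step 1: Factor n = 13261 = 89 · 149.
Step 2: Check the mod-4 condition on each prime factor: 89 ≡ 1 (mod 4), exponent 1; 149 ≡ 1 (mod 4), exponent 1.
All primes ≡ 3 (mod 4) appear to even exponent (or don't appear), so by the two-squares theorem n IS expressible as a sum of two squares.
Step 3: Build a representation. Here n = 89 · 149 is a product of primes ≡ 1 (mod 4). Each prime p ≡ 1 (mod 4) is itself a sum of two squares; find a² by testing p − a² for a perfect square:
  89: 89 − 1² = 88, 89 − 2² = 85, 89 − 3² = 80, 89 − 4² = 73, 89 − 5² = 64 = 8² ⇒ 89 = 5² + 8².
  149: 149 − 1² = 148, 149 − 2² = 145, 149 − 3² = 140, 149 − 4² = 133, 149 − 5² = 124, 149 − 6² = 113, 149 − 7² = 100 = 10² ⇒ 149 = 7² + 10².
  Combine using the Brahmagupta–Fibonacci identity (a² + b²)(c² + d²) = (ac − bd)² + (ad + bc)² = (ac + bd)² + (ad − bc)²:
  89 · 149 = 13261: from (5² + 8²)(7² + 10²), take (5·7 − 8·10, 5·10 + 8·7) = (35 − 80, 50 + 56) = (-45, 106); dropping signs (only squares matter) gives (45, 106); check 45² + 106² = 2025 + 11236 = 13261 ✓.
Step 4: Order so x ≤ y and verify: 45² + 106² = 2025 + 11236 = 13261 = n. ✓

n = 13261 = 45² + 106² (one valid representation with x ≤ y).


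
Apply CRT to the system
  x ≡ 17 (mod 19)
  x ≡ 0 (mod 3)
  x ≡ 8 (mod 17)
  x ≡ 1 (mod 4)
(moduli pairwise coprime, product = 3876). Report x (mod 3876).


Product of moduli M = 19 · 3 · 17 · 4 = 3876.
Merge one congruence at a time:
  Start: x ≡ 17 (mod 19).
  Combine with x ≡ 0 (mod 3); new modulus lcm = 57.
    Write x = 17 + 19·t and substitute into x ≡ 0 (mod 3): 19·t ≡ 0 − 17 = -17 (mod 3).
    Reduce coefficients mod 3: 1·t ≡ 1 (mod 3).
    So t ≡ 1 (mod 3).
    Then x = 17 + 19·1 = 36, valid modulo lcm(19, 3) = 57: x ≡ 36 (mod 57).
  Combine with x ≡ 8 (mod 17); new modulus lcm = 969.
    Write x = 36 + 57·t and substitute into x ≡ 8 (mod 17): 57·t ≡ 8 − 36 = -28 (mod 17).
    Reduce coefficients mod 17: 6·t ≡ 6 (mod 17).
    The inverse of 6 mod 17 is 3 (since 6·3 = 18 = 1·17 + 1), so t ≡ 3·6 = 18 ≡ 1 (mod 17).
    Then x = 36 + 57·1 = 93, valid modulo lcm(57, 17) = 969: x ≡ 93 (mod 969).
  Combine with x ≡ 1 (mod 4); new modulus lcm = 3876.
    Write x = 93 + 969·t and substitute into x ≡ 1 (mod 4): 969·t ≡ 1 − 93 = -92 (mod 4).
    Reduce coefficients mod 4: 1·t ≡ 0 (mod 4).
    So t ≡ 0 (mod 4).
    Then x = 93 + 969·0 = 93, valid modulo lcm(969, 4) = 3876: x ≡ 93 (mod 3876).
Verify against each original: 93 mod 19 = 17, 93 mod 3 = 0, 93 mod 17 = 8, 93 mod 4 = 1.

x ≡ 93 (mod 3876).


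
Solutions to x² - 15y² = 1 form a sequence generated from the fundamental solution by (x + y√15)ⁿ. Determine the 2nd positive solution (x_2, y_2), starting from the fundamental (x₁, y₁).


Step 1: Find the fundamental solution (x₁, y₁) of x² - 15y² = 1.
  Expand √15 as a continued fraction. a₀ = ⌊√15⌋ = 3; iterate m_{k+1} = d_k·a_k − m_k, d_{k+1} = (15 − m_{k+1}²)/d_k, a_{k+1} = ⌊(a₀ + m_{k+1})/d_{k+1}⌋ (starting m₀ = 0, d₀ = 1), with convergents p_k = a_k·p_{k-1} + p_{k-2}, q_k = a_k·q_{k-1} + q_{k-2} (p₋₁ = 1, q₋₁ = 0):
  k = 0: a₀ = 3; p₀/q₀ = 3/1; p₀² − 15·q₀² = 9 − 15 = -6.
  k = 1: m = 3, d = 6, a = ⌊(3 + 3)/6⌋ = 1; p/q = (1·3 + 1)/(1·1 + 0) = 4/1; p² − 15·q² = 16 − 15 = 1.
  The first convergent with p² − 15·q² = 1 gives the fundamental solution (x₁, y₁) = (4, 1).
Step 2: Apply the recurrence (x_{n+1}, y_{n+1}) = (x₁x_n + 15y₁y_n, x₁y_n + y₁x_n) repeatedly.
  From (x_1, y_1) = (4, 1): x_2 = 4·4 + 15·1·1 = 31; y_2 = 4·1 + 1·4 = 8.
Step 3: Verify x_2² - 15·y_2² = 961 - 960 = 1 (should be 1). ✓

(x_1, y_1) = (4, 1); (x_2, y_2) = (31, 8).


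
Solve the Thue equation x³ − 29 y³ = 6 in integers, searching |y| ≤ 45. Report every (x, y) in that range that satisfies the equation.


The equation is x³ - 29y³ = 6. For fixed y, x³ = 29·y³ + 6, so a solution requires the RHS to be a perfect cube.
Strategy: iterate y from -45 to 45, compute RHS = 29·y³ + 6, and check whether it is a (positive or negative) perfect cube.
Check small values of y:
  y = 0: RHS = 6 is not a perfect cube.
  y = 1: RHS = 35 is not a perfect cube.
  y = -1: RHS = -23 is not a perfect cube.
  y = 2: RHS = 238 is not a perfect cube.
  y = -2: RHS = -226 is not a perfect cube.
  y = 3: RHS = 789 is not a perfect cube.
  y = -3: RHS = -777 is not a perfect cube.
Continuing the search up to |y| = 45 finds no solutions either.
No (x, y) in the scanned range satisfies the equation.

No integer solutions with |y| ≤ 45.


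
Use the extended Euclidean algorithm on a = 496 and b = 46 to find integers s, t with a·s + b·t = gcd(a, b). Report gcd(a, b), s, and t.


Euclidean algorithm on (496, 46) — divide until remainder is 0:
  496 = 10 · 46 + 36
  46 = 1 · 36 + 10
  36 = 3 · 10 + 6
  10 = 1 · 6 + 4
  6 = 1 · 4 + 2
  4 = 2 · 2 + 0
gcd(496, 46) = 2.
Track Bezout coefficients alongside the remainders: start with r₀ = 496 = a·1 + b·0 (s = 1, t = 0) and r₁ = 46 = a·0 + b·1 (s = 0, t = 1); each new remainder r_{k+1} = r_{k-1} − q_k·r_k inherits s_{k+1} = s_{k-1} − q_k·s_k, t_{k+1} = t_{k-1} − q_k·t_k, so r_k = a·s_k + b·t_k at every step:
  q = 10: r = 36, s = 1 − 10·0 = 1, t = 0 − 10·1 = -10  (check: 496·1 + 46·(-10) = 36)
  q = 1: r = 10, s = 0 − 1·1 = -1, t = 1 − 1·(-10) = 11  (check: 496·(-1) + 46·11 = 10)
  q = 3: r = 6, s = 1 − 3·(-1) = 4, t = -10 − 3·11 = -43  (check: 496·4 + 46·(-43) = 6)
  q = 1: r = 4, s = -1 − 1·4 = -5, t = 11 − 1·(-43) = 54  (check: 496·(-5) + 46·54 = 4)
  q = 1: r = 2, s = 4 − 1·(-5) = 9, t = -43 − 1·54 = -97  (check: 496·9 + 46·(-97) = 2)
The row with r = 2 (the gcd) gives the Bezout coefficients s = 9, t = -97.
Result: 496 · (9) + 46 · (-97) = 2.

gcd(496, 46) = 2; s = 9, t = -97 (check: 496·9 + 46·(-97) = 2).


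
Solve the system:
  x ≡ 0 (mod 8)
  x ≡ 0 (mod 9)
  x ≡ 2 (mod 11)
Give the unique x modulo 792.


Moduli 8, 9, 11 are pairwise coprime; by CRT there is a unique solution modulo M = 8 · 9 · 11 = 792.
Solve pairwise, accumulating the modulus:
  Start with x ≡ 0 (mod 8).
  Combine with x ≡ 0 (mod 9): since gcd(8, 9) = 1, we get a unique residue mod 72.
    Write x = 0 + 8·t and substitute into x ≡ 0 (mod 9): 8·t ≡ 0 − 0 = 0 (mod 9).
    The inverse of 8 mod 9 is 8 (since 8·8 = 64 = 7·9 + 1), so t ≡ 8·0 = 0 ≡ 0 (mod 9).
    Then x = 0 + 8·0 = 0, valid modulo lcm(8, 9) = 72: x ≡ 0 (mod 72).
  Combine with x ≡ 2 (mod 11): since gcd(72, 11) = 1, we get a unique residue mod 792.
    Write x = 0 + 72·t and substitute into x ≡ 2 (mod 11): 72·t ≡ 2 − 0 = 2 (mod 11).
    Reduce coefficients mod 11: 6·t ≡ 2 (mod 11).
    The inverse of 6 mod 11 is 2 (since 6·2 = 12 = 1·11 + 1), so t ≡ 2·2 = 4 ≡ 4 (mod 11).
    Then x = 0 + 72·4 = 288, valid modulo lcm(72, 11) = 792: x ≡ 288 (mod 792).
Verify: 288 mod 8 = 0 ✓, 288 mod 9 = 0 ✓, 288 mod 11 = 2 ✓.

x ≡ 288 (mod 792).


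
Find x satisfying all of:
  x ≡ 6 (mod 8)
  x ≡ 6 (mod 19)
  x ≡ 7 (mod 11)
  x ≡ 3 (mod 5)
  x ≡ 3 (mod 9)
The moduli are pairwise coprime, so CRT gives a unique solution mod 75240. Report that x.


Product of moduli M = 8 · 19 · 11 · 5 · 9 = 75240.
Merge one congruence at a time:
  Start: x ≡ 6 (mod 8).
  Combine with x ≡ 6 (mod 19); new modulus lcm = 152.
    Write x = 6 + 8·t and substitute into x ≡ 6 (mod 19): 8·t ≡ 6 − 6 = 0 (mod 19).
    The inverse of 8 mod 19 is 12 (since 8·12 = 96 = 5·19 + 1), so t ≡ 12·0 = 0 ≡ 0 (mod 19).
    Then x = 6 + 8·0 = 6, valid modulo lcm(8, 19) = 152: x ≡ 6 (mod 152).
  Combine with x ≡ 7 (mod 11); new modulus lcm = 1672.
    Write x = 6 + 152·t and substitute into x ≡ 7 (mod 11): 152·t ≡ 7 − 6 = 1 (mod 11).
    Reduce coefficients mod 11: 9·t ≡ 1 (mod 11).
    The inverse of 9 mod 11 is 5 (since 9·5 = 45 = 4·11 + 1), so t ≡ 5·1 = 5 ≡ 5 (mod 11).
    Then x = 6 + 152·5 = 766, valid modulo lcm(152, 11) = 1672: x ≡ 766 (mod 1672).
  Combine with x ≡ 3 (mod 5); new modulus lcm = 8360.
    Write x = 766 + 1672·t and substitute into x ≡ 3 (mod 5): 1672·t ≡ 3 − 766 = -763 (mod 5).
    Reduce coefficients mod 5: 2·t ≡ 2 (mod 5).
    The inverse of 2 mod 5 is 3 (since 2·3 = 6 = 1·5 + 1), so t ≡ 3·2 = 6 ≡ 1 (mod 5).
    Then x = 766 + 1672·1 = 2438, valid modulo lcm(1672, 5) = 8360: x ≡ 2438 (mod 8360).
  Combine with x ≡ 3 (mod 9); new modulus lcm = 75240.
    Write x = 2438 + 8360·t and substitute into x ≡ 3 (mod 9): 8360·t ≡ 3 − 2438 = -2435 (mod 9).
    Reduce coefficients mod 9: 8·t ≡ 4 (mod 9).
    The inverse of 8 mod 9 is 8 (since 8·8 = 64 = 7·9 + 1), so t ≡ 8·4 = 32 ≡ 5 (mod 9).
    Then x = 2438 + 8360·5 = 44238, valid modulo lcm(8360, 9) = 75240: x ≡ 44238 (mod 75240).
Verify against each original: 44238 mod 8 = 6, 44238 mod 19 = 6, 44238 mod 11 = 7, 44238 mod 5 = 3, 44238 mod 9 = 3.

x ≡ 44238 (mod 75240).


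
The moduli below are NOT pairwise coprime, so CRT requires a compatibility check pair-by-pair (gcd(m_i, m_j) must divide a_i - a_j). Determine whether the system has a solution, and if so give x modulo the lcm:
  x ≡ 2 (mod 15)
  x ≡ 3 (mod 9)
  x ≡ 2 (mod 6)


Moduli 15, 9, 6 are not pairwise coprime, so CRT works modulo lcm(m_i) when all pairwise compatibility conditions hold.
Pairwise compatibility: gcd(m_i, m_j) must divide a_i - a_j for every pair.
Merge one congruence at a time:
  Start: x ≡ 2 (mod 15).
  Combine with x ≡ 3 (mod 9): gcd(15, 9) = 3, and 3 - 2 = 1 is NOT divisible by 3.
    ⇒ system is inconsistent (no integer solution).

No solution (the system is inconsistent).


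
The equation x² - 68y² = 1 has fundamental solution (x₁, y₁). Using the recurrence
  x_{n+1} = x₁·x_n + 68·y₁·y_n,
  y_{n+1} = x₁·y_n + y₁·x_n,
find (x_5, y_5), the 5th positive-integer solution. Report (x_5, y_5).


Step 1: Find the fundamental solution (x₁, y₁) of x² - 68y² = 1.
  Expand √68 as a continued fraction. a₀ = ⌊√68⌋ = 8; iterate m_{k+1} = d_k·a_k − m_k, d_{k+1} = (68 − m_{k+1}²)/d_k, a_{k+1} = ⌊(a₀ + m_{k+1})/d_{k+1}⌋ (starting m₀ = 0, d₀ = 1), with convergents p_k = a_k·p_{k-1} + p_{k-2}, q_k = a_k·q_{k-1} + q_{k-2} (p₋₁ = 1, q₋₁ = 0):
  k = 0: a₀ = 8; p₀/q₀ = 8/1; p₀² − 68·q₀² = 64 − 68 = -4.
  k = 1: m = 8, d = 4, a = ⌊(8 + 8)/4⌋ = 4; p/q = (4·8 + 1)/(4·1 + 0) = 33/4; p² − 68·q² = 1089 − 1088 = 1.
  The first convergent with p² − 68·q² = 1 gives the fundamental solution (x₁, y₁) = (33, 4).
Step 2: Apply the recurrence (x_{n+1}, y_{n+1}) = (x₁x_n + 68y₁y_n, x₁y_n + y₁x_n) repeatedly.
  From (x_1, y_1) = (33, 4): x_2 = 33·33 + 68·4·4 = 2177; y_2 = 33·4 + 4·33 = 264.
  From (x_2, y_2) = (2177, 264): x_3 = 33·2177 + 68·4·264 = 143649; y_3 = 33·264 + 4·2177 = 17420.
  From (x_3, y_3) = (143649, 17420): x_4 = 33·143649 + 68·4·17420 = 9478657; y_4 = 33·17420 + 4·143649 = 1149456.
  From (x_4, y_4) = (9478657, 1149456): x_5 = 33·9478657 + 68·4·1149456 = 625447713; y_5 = 33·1149456 + 4·9478657 = 75846676.
Step 3: Verify x_5² - 68·y_5² = 391184841696930369 - 391184841696930368 = 1 (should be 1). ✓

(x_1, y_1) = (33, 4); (x_5, y_5) = (625447713, 75846676).


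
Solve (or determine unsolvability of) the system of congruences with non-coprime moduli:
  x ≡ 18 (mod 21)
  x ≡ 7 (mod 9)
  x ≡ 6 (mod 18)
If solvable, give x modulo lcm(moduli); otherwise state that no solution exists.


Moduli 21, 9, 18 are not pairwise coprime, so CRT works modulo lcm(m_i) when all pairwise compatibility conditions hold.
Pairwise compatibility: gcd(m_i, m_j) must divide a_i - a_j for every pair.
Merge one congruence at a time:
  Start: x ≡ 18 (mod 21).
  Combine with x ≡ 7 (mod 9): gcd(21, 9) = 3, and 7 - 18 = -11 is NOT divisible by 3.
    ⇒ system is inconsistent (no integer solution).

No solution (the system is inconsistent).


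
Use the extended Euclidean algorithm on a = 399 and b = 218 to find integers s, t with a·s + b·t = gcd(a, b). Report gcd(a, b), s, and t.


Euclidean algorithm on (399, 218) — divide until remainder is 0:
  399 = 1 · 218 + 181
  218 = 1 · 181 + 37
  181 = 4 · 37 + 33
  37 = 1 · 33 + 4
  33 = 8 · 4 + 1
  4 = 4 · 1 + 0
gcd(399, 218) = 1.
Track Bezout coefficients alongside the remainders: start with r₀ = 399 = a·1 + b·0 (s = 1, t = 0) and r₁ = 218 = a·0 + b·1 (s = 0, t = 1); each new remainder r_{k+1} = r_{k-1} − q_k·r_k inherits s_{k+1} = s_{k-1} − q_k·s_k, t_{k+1} = t_{k-1} − q_k·t_k, so r_k = a·s_k + b·t_k at every step:
  q = 1: r = 181, s = 1 − 1·0 = 1, t = 0 − 1·1 = -1  (check: 399·1 + 218·(-1) = 181)
  q = 1: r = 37, s = 0 − 1·1 = -1, t = 1 − 1·(-1) = 2  (check: 399·(-1) + 218·2 = 37)
  q = 4: r = 33, s = 1 − 4·(-1) = 5, t = -1 − 4·2 = -9  (check: 399·5 + 218·(-9) = 33)
  q = 1: r = 4, s = -1 − 1·5 = -6, t = 2 − 1·(-9) = 11  (check: 399·(-6) + 218·11 = 4)
  q = 8: r = 1, s = 5 − 8·(-6) = 53, t = -9 − 8·11 = -97  (check: 399·53 + 218·(-97) = 1)
The row with r = 1 (the gcd) gives the Bezout coefficients s = 53, t = -97.
Result: 399 · (53) + 218 · (-97) = 1.

gcd(399, 218) = 1; s = 53, t = -97 (check: 399·53 + 218·(-97) = 1).


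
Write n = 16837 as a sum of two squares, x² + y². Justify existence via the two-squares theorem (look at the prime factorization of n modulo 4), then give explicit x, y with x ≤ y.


Step 1: Factor n = 16837 = 113 · 149.
Step 2: Check the mod-4 condition on each prime factor: 113 ≡ 1 (mod 4), exponent 1; 149 ≡ 1 (mod 4), exponent 1.
All primes ≡ 3 (mod 4) appear to even exponent (or don't appear), so by the two-squares theorem n IS expressible as a sum of two squares.
Step 3: Build a representation. Here n = 113 · 149 is a product of primes ≡ 1 (mod 4). Each prime p ≡ 1 (mod 4) is itself a sum of two squares; find a² by testing p − a² for a perfect square:
  113: 113 − 1² = 112, 113 − 2² = 109, 113 − 3² = 104, 113 − 4² = 97, 113 − 5² = 88, 113 − 6² = 77, 113 − 7² = 64 = 8² ⇒ 113 = 7² + 8².
  149: 149 − 1² = 148, 149 − 2² = 145, 149 − 3² = 140, 149 − 4² = 133, 149 − 5² = 124, 149 − 6² = 113, 149 − 7² = 100 = 10² ⇒ 149 = 7² + 10².
  Combine using the Brahmagupta–Fibonacci identity (a² + b²)(c² + d²) = (ac − bd)² + (ad + bc)² = (ac + bd)² + (ad − bc)²:
  113 · 149 = 16837: from (7² + 8²)(7² + 10²), take (7·7 − 8·10, 7·10 + 8·7) = (49 − 80, 70 + 56) = (-31, 126); dropping signs (only squares matter) gives (31, 126); check 31² + 126² = 961 + 15876 = 16837 ✓.
Step 4: Order so x ≤ y and verify: 31² + 126² = 961 + 15876 = 16837 = n. ✓

n = 16837 = 31² + 126² (one valid representation with x ≤ y).


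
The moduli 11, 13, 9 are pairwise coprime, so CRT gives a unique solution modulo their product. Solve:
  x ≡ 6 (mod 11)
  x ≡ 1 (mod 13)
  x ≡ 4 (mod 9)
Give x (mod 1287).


Moduli 11, 13, 9 are pairwise coprime; by CRT there is a unique solution modulo M = 11 · 13 · 9 = 1287.
Solve pairwise, accumulating the modulus:
  Start with x ≡ 6 (mod 11).
  Combine with x ≡ 1 (mod 13): since gcd(11, 13) = 1, we get a unique residue mod 143.
    Write x = 6 + 11·t and substitute into x ≡ 1 (mod 13): 11·t ≡ 1 − 6 = -5 (mod 13).
    Reduce coefficients mod 13: 11·t ≡ 8 (mod 13).
    The inverse of 11 mod 13 is 6 (since 11·6 = 66 = 5·13 + 1), so t ≡ 6·8 = 48 ≡ 9 (mod 13).
    Then x = 6 + 11·9 = 105, valid modulo lcm(11, 13) = 143: x ≡ 105 (mod 143).
  Combine with x ≡ 4 (mod 9): since gcd(143, 9) = 1, we get a unique residue mod 1287.
    Write x = 105 + 143·t and substitute into x ≡ 4 (mod 9): 143·t ≡ 4 − 105 = -101 (mod 9).
    Reduce coefficients mod 9: 8·t ≡ 7 (mod 9).
    The inverse of 8 mod 9 is 8 (since 8·8 = 64 = 7·9 + 1), so t ≡ 8·7 = 56 ≡ 2 (mod 9).
    Then x = 105 + 143·2 = 391, valid modulo lcm(143, 9) = 1287: x ≡ 391 (mod 1287).
Verify: 391 mod 11 = 6 ✓, 391 mod 13 = 1 ✓, 391 mod 9 = 4 ✓.

x ≡ 391 (mod 1287).


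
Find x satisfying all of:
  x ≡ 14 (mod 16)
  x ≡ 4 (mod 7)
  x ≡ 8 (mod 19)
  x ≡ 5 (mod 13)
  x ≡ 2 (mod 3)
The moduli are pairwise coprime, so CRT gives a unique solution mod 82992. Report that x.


Product of moduli M = 16 · 7 · 19 · 13 · 3 = 82992.
Merge one congruence at a time:
  Start: x ≡ 14 (mod 16).
  Combine with x ≡ 4 (mod 7); new modulus lcm = 112.
    Write x = 14 + 16·t and substitute into x ≡ 4 (mod 7): 16·t ≡ 4 − 14 = -10 (mod 7).
    Reduce coefficients mod 7: 2·t ≡ 4 (mod 7).
    The inverse of 2 mod 7 is 4 (since 2·4 = 8 = 1·7 + 1), so t ≡ 4·4 = 16 ≡ 2 (mod 7).
    Then x = 14 + 16·2 = 46, valid modulo lcm(16, 7) = 112: x ≡ 46 (mod 112).
  Combine with x ≡ 8 (mod 19); new modulus lcm = 2128.
    Write x = 46 + 112·t and substitute into x ≡ 8 (mod 19): 112·t ≡ 8 − 46 = -38 (mod 19).
    Reduce coefficients mod 19: 17·t ≡ 0 (mod 19).
    The inverse of 17 mod 19 is 9 (since 17·9 = 153 = 8·19 + 1), so t ≡ 9·0 = 0 ≡ 0 (mod 19).
    Then x = 46 + 112·0 = 46, valid modulo lcm(112, 19) = 2128: x ≡ 46 (mod 2128).
  Combine with x ≡ 5 (mod 13); new modulus lcm = 27664.
    Write x = 46 + 2128·t and substitute into x ≡ 5 (mod 13): 2128·t ≡ 5 − 46 = -41 (mod 13).
    Reduce coefficients mod 13: 9·t ≡ 11 (mod 13).
    The inverse of 9 mod 13 is 3 (since 9·3 = 27 = 2·13 + 1), so t ≡ 3·11 = 33 ≡ 7 (mod 13).
    Then x = 46 + 2128·7 = 14942, valid modulo lcm(2128, 13) = 27664: x ≡ 14942 (mod 27664).
  Combine with x ≡ 2 (mod 3); new modulus lcm = 82992.
    Write x = 14942 + 27664·t and substitute into x ≡ 2 (mod 3): 27664·t ≡ 2 − 14942 = -14940 (mod 3).
    Reduce coefficients mod 3: 1·t ≡ 0 (mod 3).
    So t ≡ 0 (mod 3).
    Then x = 14942 + 27664·0 = 14942, valid modulo lcm(27664, 3) = 82992: x ≡ 14942 (mod 82992).
Verify against each original: 14942 mod 16 = 14, 14942 mod 7 = 4, 14942 mod 19 = 8, 14942 mod 13 = 5, 14942 mod 3 = 2.

x ≡ 14942 (mod 82992).


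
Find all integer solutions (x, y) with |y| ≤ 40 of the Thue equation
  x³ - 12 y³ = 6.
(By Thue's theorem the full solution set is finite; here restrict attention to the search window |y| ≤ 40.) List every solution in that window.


The equation is x³ - 12y³ = 6. For fixed y, x³ = 12·y³ + 6, so a solution requires the RHS to be a perfect cube.
Strategy: iterate y from -40 to 40, compute RHS = 12·y³ + 6, and check whether it is a (positive or negative) perfect cube.
Check small values of y:
  y = 0: RHS = 6 is not a perfect cube.
  y = 1: RHS = 18 is not a perfect cube.
  y = -1: RHS = -6 is not a perfect cube.
  y = 2: RHS = 102 is not a perfect cube.
  y = -2: RHS = -90 is not a perfect cube.
  y = 3: RHS = 330 is not a perfect cube.
  y = -3: RHS = -318 is not a perfect cube.
Continuing the search up to |y| = 40 finds no solutions either.
No (x, y) in the scanned range satisfies the equation.

No integer solutions with |y| ≤ 40.


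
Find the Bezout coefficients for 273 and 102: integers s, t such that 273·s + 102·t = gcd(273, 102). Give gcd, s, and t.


Euclidean algorithm on (273, 102) — divide until remainder is 0:
  273 = 2 · 102 + 69
  102 = 1 · 69 + 33
  69 = 2 · 33 + 3
  33 = 11 · 3 + 0
gcd(273, 102) = 3.
Track Bezout coefficients alongside the remainders: start with r₀ = 273 = a·1 + b·0 (s = 1, t = 0) and r₁ = 102 = a·0 + b·1 (s = 0, t = 1); each new remainder r_{k+1} = r_{k-1} − q_k·r_k inherits s_{k+1} = s_{k-1} − q_k·s_k, t_{k+1} = t_{k-1} − q_k·t_k, so r_k = a·s_k + b·t_k at every step:
  q = 2: r = 69, s = 1 − 2·0 = 1, t = 0 − 2·1 = -2  (check: 273·1 + 102·(-2) = 69)
  q = 1: r = 33, s = 0 − 1·1 = -1, t = 1 − 1·(-2) = 3  (check: 273·(-1) + 102·3 = 33)
  q = 2: r = 3, s = 1 − 2·(-1) = 3, t = -2 − 2·3 = -8  (check: 273·3 + 102·(-8) = 3)
The row with r = 3 (the gcd) gives the Bezout coefficients s = 3, t = -8.
Result: 273 · (3) + 102 · (-8) = 3.

gcd(273, 102) = 3; s = 3, t = -8 (check: 273·3 + 102·(-8) = 3).


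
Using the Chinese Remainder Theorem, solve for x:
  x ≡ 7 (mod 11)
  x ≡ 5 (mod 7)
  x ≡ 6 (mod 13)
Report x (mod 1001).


Moduli 11, 7, 13 are pairwise coprime; by CRT there is a unique solution modulo M = 11 · 7 · 13 = 1001.
Solve pairwise, accumulating the modulus:
  Start with x ≡ 7 (mod 11).
  Combine with x ≡ 5 (mod 7): since gcd(11, 7) = 1, we get a unique residue mod 77.
    Write x = 7 + 11·t and substitute into x ≡ 5 (mod 7): 11·t ≡ 5 − 7 = -2 (mod 7).
    Reduce coefficients mod 7: 4·t ≡ 5 (mod 7).
    The inverse of 4 mod 7 is 2 (since 4·2 = 8 = 1·7 + 1), so t ≡ 2·5 = 10 ≡ 3 (mod 7).
    Then x = 7 + 11·3 = 40, valid modulo lcm(11, 7) = 77: x ≡ 40 (mod 77).
  Combine with x ≡ 6 (mod 13): since gcd(77, 13) = 1, we get a unique residue mod 1001.
    Write x = 40 + 77·t and substitute into x ≡ 6 (mod 13): 77·t ≡ 6 − 40 = -34 (mod 13).
    Reduce coefficients mod 13: 12·t ≡ 5 (mod 13).
    The inverse of 12 mod 13 is 12 (since 12·12 = 144 = 11·13 + 1), so t ≡ 12·5 = 60 ≡ 8 (mod 13).
    Then x = 40 + 77·8 = 656, valid modulo lcm(77, 13) = 1001: x ≡ 656 (mod 1001).
Verify: 656 mod 11 = 7 ✓, 656 mod 7 = 5 ✓, 656 mod 13 = 6 ✓.

x ≡ 656 (mod 1001).


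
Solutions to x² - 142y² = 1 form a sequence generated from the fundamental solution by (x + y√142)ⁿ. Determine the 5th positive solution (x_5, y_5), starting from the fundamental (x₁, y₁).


Step 1: Find the fundamental solution (x₁, y₁) of x² - 142y² = 1.
  Expand √142 as a continued fraction. a₀ = ⌊√142⌋ = 11; iterate m_{k+1} = d_k·a_k − m_k, d_{k+1} = (142 − m_{k+1}²)/d_k, a_{k+1} = ⌊(a₀ + m_{k+1})/d_{k+1}⌋ (starting m₀ = 0, d₀ = 1), with convergents p_k = a_k·p_{k-1} + p_{k-2}, q_k = a_k·q_{k-1} + q_{k-2} (p₋₁ = 1, q₋₁ = 0):
  k = 0: a₀ = 11; p₀/q₀ = 11/1; p₀² − 142·q₀² = 121 − 142 = -21.
  k = 1: m = 11, d = 21, a = ⌊(11 + 11)/21⌋ = 1; p/q = (1·11 + 1)/(1·1 + 0) = 12/1; p² − 142·q² = 144 − 142 = 2.
  k = 2: m = 10, d = 2, a = ⌊(11 + 10)/2⌋ = 10; p/q = (10·12 + 11)/(10·1 + 1) = 131/11; p² − 142·q² = 17161 − 17182 = -21.
  k = 3: m = 10, d = 21, a = ⌊(11 + 10)/21⌋ = 1; p/q = (1·131 + 12)/(1·11 + 1) = 143/12; p² − 142·q² = 20449 − 20448 = 1.
  The first convergent with p² − 142·q² = 1 gives the fundamental solution (x₁, y₁) = (143, 12).
Step 2: Apply the recurrence (x_{n+1}, y_{n+1}) = (x₁x_n + 142y₁y_n, x₁y_n + y₁x_n) repeatedly.
  From (x_1, y_1) = (143, 12): x_2 = 143·143 + 142·12·12 = 40897; y_2 = 143·12 + 12·143 = 3432.
  From (x_2, y_2) = (40897, 3432): x_3 = 143·40897 + 142·12·3432 = 11696399; y_3 = 143·3432 + 12·40897 = 981540.
  From (x_3, y_3) = (11696399, 981540): x_4 = 143·11696399 + 142·12·981540 = 3345129217; y_4 = 143·981540 + 12·11696399 = 280717008.
  From (x_4, y_4) = (3345129217, 280717008): x_5 = 143·3345129217 + 142·12·280717008 = 956695259663; y_5 = 143·280717008 + 12·3345129217 = 80284082748.
Step 3: Verify x_5² - 142·y_5² = 915265819861654994873569 - 915265819861654994873568 = 1 (should be 1). ✓

(x_1, y_1) = (143, 12); (x_5, y_5) = (956695259663, 80284082748).


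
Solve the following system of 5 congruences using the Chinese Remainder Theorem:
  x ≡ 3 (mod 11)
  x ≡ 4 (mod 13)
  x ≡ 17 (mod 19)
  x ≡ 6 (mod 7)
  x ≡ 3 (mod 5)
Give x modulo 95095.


Product of moduli M = 11 · 13 · 19 · 7 · 5 = 95095.
Merge one congruence at a time:
  Start: x ≡ 3 (mod 11).
  Combine with x ≡ 4 (mod 13); new modulus lcm = 143.
    Write x = 3 + 11·t and substitute into x ≡ 4 (mod 13): 11·t ≡ 4 − 3 = 1 (mod 13).
    The inverse of 11 mod 13 is 6 (since 11·6 = 66 = 5·13 + 1), so t ≡ 6·1 = 6 ≡ 6 (mod 13).
    Then x = 3 + 11·6 = 69, valid modulo lcm(11, 13) = 143: x ≡ 69 (mod 143).
  Combine with x ≡ 17 (mod 19); new modulus lcm = 2717.
    Write x = 69 + 143·t and substitute into x ≡ 17 (mod 19): 143·t ≡ 17 − 69 = -52 (mod 19).
    Reduce coefficients mod 19: 10·t ≡ 5 (mod 19).
    The inverse of 10 mod 19 is 2 (since 10·2 = 20 = 1·19 + 1), so t ≡ 2·5 = 10 ≡ 10 (mod 19).
    Then x = 69 + 143·10 = 1499, valid modulo lcm(143, 19) = 2717: x ≡ 1499 (mod 2717).
  Combine with x ≡ 6 (mod 7); new modulus lcm = 19019.
    Write x = 1499 + 2717·t and substitute into x ≡ 6 (mod 7): 2717·t ≡ 6 − 1499 = -1493 (mod 7).
    Reduce coefficients mod 7: 1·t ≡ 5 (mod 7).
    So t ≡ 5 (mod 7).
    Then x = 1499 + 2717·5 = 15084, valid modulo lcm(2717, 7) = 19019: x ≡ 15084 (mod 19019).
  Combine with x ≡ 3 (mod 5); new modulus lcm = 95095.
    Write x = 15084 + 19019·t and substitute into x ≡ 3 (mod 5): 19019·t ≡ 3 − 15084 = -15081 (mod 5).
    Reduce coefficients mod 5: 4·t ≡ 4 (mod 5).
    The inverse of 4 mod 5 is 4 (since 4·4 = 16 = 3·5 + 1), so t ≡ 4·4 = 16 ≡ 1 (mod 5).
    Then x = 15084 + 19019·1 = 34103, valid modulo lcm(19019, 5) = 95095: x ≡ 34103 (mod 95095).
Verify against each original: 34103 mod 11 = 3, 34103 mod 13 = 4, 34103 mod 19 = 17, 34103 mod 7 = 6, 34103 mod 5 = 3.

x ≡ 34103 (mod 95095).


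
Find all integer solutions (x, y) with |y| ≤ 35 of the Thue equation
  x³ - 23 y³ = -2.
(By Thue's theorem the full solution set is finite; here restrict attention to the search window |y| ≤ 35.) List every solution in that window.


The equation is x³ - 23y³ = -2. For fixed y, x³ = 23·y³ − 2, so a solution requires the RHS to be a perfect cube.
Strategy: iterate y from -35 to 35, compute RHS = 23·y³ − 2, and check whether it is a (positive or negative) perfect cube.
Check small values of y:
  y = 0: RHS = -2 is not a perfect cube.
  y = 1: RHS = 21 is not a perfect cube.
  y = -1: RHS = -25 is not a perfect cube.
  y = 2: RHS = 182 is not a perfect cube.
  y = -2: RHS = -186 is not a perfect cube.
  y = 3: RHS = 619 is not a perfect cube.
  y = -3: RHS = -623 is not a perfect cube.
Continuing the search up to |y| = 35 finds no solutions either.
No (x, y) in the scanned range satisfies the equation.

No integer solutions with |y| ≤ 35.
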